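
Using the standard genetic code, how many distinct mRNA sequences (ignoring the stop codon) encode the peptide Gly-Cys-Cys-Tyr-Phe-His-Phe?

Gly: 4 codons.
Cys: 2 codons.
Cys: 2 codons.
Tyr: 2 codons.
Phe: 2 codons.
His: 2 codons.
Phe: 2 codons.
4 × 2 × 2 × 2 × 2 × 2 × 2 = 256.

256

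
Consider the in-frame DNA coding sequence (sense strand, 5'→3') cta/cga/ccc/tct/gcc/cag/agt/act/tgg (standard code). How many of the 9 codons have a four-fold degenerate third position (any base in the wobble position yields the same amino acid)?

Codon 1 CTA (Leu): third position 4-fold.
Codon 2 CGA (Arg): third position 4-fold.
Codon 3 CCC (Pro): third position 4-fold.
Codon 4 TCT (Ser): third position 4-fold.
Codon 5 GCC (Ala): third position 4-fold.
Codon 6 CAG (Gln): third position 2-fold.
Codon 7 AGT (Ser): third position 2-fold.
Codon 8 ACT (Thr): third position 4-fold.
Codon 9 TGG (Trp): third position 1-fold.
Four-fold degenerate third positions: 6.

6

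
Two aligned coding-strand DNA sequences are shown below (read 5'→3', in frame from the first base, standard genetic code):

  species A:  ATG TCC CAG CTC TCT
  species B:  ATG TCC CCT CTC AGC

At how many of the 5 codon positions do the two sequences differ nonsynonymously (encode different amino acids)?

1

Codon 1: ATG Met / ATG Met — identical.
Codon 2: TCC Ser / TCC Ser — identical.
Codon 3: CAG Gln / CCT Pro — nonsynonymous.
Codon 4: CTC Leu / CTC Leu — identical.
Codon 5: TCT Ser / AGC Ser — synonymous.
Nonsynonymous differences: 1.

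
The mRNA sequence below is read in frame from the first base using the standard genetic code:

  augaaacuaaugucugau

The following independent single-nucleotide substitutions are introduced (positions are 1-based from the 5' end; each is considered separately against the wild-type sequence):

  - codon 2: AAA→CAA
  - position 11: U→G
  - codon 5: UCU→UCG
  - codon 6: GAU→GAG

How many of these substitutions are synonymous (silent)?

Codon 2: AAA (Lys) → CAA (Gln) — missense.
Codon 4: AUG (Met) → AGG (Arg) — missense.
Codon 5: UCU (Ser) → UCG (Ser) — synonymous.
Codon 6: GAU (Asp) → GAG (Glu) — missense.
Synonymous: 1 of 4.

1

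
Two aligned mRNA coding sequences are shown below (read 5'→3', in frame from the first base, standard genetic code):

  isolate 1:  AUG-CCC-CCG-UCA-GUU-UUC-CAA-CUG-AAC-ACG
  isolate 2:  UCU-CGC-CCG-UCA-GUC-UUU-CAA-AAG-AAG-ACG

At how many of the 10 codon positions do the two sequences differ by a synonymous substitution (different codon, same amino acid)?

Codon 1: AUG Met / UCU Ser — nonsynonymous.
Codon 2: CCC Pro / CGC Arg — nonsynonymous.
Codon 3: CCG Pro / CCG Pro — identical.
Codon 4: UCA Ser / UCA Ser — identical.
Codon 5: GUU Val / GUC Val — synonymous.
Codon 6: UUC Phe / UUU Phe — synonymous.
Codon 7: CAA Gln / CAA Gln — identical.
Codon 8: CUG Leu / AAG Lys — nonsynonymous.
Codon 9: AAC Asn / AAG Lys — nonsynonymous.
Codon 10: ACG Thr / ACG Thr — identical.
Synonymous differences: 2.

2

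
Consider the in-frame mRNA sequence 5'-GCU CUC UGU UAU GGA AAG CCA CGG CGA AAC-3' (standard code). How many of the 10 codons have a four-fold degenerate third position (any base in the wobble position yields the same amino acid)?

6

Codon 1 GCU (Ala): third position 4-fold.
Codon 2 CUC (Leu): third position 4-fold.
Codon 3 UGU (Cys): third position 2-fold.
Codon 4 UAU (Tyr): third position 2-fold.
Codon 5 GGA (Gly): third position 4-fold.
Codon 6 AAG (Lys): third position 2-fold.
Codon 7 CCA (Pro): third position 4-fold.
Codon 8 CGG (Arg): third position 4-fold.
Codon 9 CGA (Arg): third position 4-fold.
Codon 10 AAC (Asn): third position 2-fold.
Four-fold degenerate third positions: 6.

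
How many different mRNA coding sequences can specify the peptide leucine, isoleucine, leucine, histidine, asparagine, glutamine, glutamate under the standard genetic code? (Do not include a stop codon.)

Leu: 6 codons.
Ile: 3 codons.
Leu: 6 codons.
His: 2 codons.
Asn: 2 codons.
Gln: 2 codons.
Glu: 2 codons.
6 × 3 × 6 × 2 × 2 × 2 × 2 = 1728.

1728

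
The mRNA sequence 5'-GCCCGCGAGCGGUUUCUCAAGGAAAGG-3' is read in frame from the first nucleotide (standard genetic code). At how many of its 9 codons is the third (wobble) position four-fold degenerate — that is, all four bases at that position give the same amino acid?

Codon 1 GCC (Ala): third position 4-fold.
Codon 2 CGC (Arg): third position 4-fold.
Codon 3 GAG (Glu): third position 2-fold.
Codon 4 CGG (Arg): third position 4-fold.
Codon 5 UUU (Phe): third position 2-fold.
Codon 6 CUC (Leu): third position 4-fold.
Codon 7 AAG (Lys): third position 2-fold.
Codon 8 GAA (Glu): third position 2-fold.
Codon 9 AGG (Arg): third position 2-fold.
Four-fold degenerate third positions: 4.

4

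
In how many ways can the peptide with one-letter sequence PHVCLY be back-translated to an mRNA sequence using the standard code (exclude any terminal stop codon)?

768

Pro: 4 codons.
His: 2 codons.
Val: 4 codons.
Cys: 2 codons.
Leu: 6 codons.
Tyr: 2 codons.
4 × 2 × 4 × 2 × 6 × 2 = 768.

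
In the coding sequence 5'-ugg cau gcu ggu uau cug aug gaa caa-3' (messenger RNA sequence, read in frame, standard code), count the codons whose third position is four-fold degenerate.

3

Codon 1 UGG (Trp): third position 1-fold.
Codon 2 CAU (His): third position 2-fold.
Codon 3 GCU (Ala): third position 4-fold.
Codon 4 GGU (Gly): third position 4-fold.
Codon 5 UAU (Tyr): third position 2-fold.
Codon 6 CUG (Leu): third position 4-fold.
Codon 7 AUG (Met): third position 1-fold.
Codon 8 GAA (Glu): third position 2-fold.
Codon 9 CAA (Gln): third position 2-fold.
Four-fold degenerate third positions: 3.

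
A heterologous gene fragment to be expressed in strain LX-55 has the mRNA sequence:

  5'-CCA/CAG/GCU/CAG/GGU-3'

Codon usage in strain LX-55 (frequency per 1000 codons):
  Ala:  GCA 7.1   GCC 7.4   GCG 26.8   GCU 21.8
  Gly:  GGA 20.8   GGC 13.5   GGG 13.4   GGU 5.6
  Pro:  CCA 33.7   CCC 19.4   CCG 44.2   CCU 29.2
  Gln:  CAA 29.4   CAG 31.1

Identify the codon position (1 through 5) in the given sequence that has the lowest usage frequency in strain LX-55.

Codon 1 CCA (Pro): 33.7 per 1000.
Codon 2 CAG (Gln): 31.1 per 1000.
Codon 3 GCU (Ala): 21.8 per 1000.
Codon 4 CAG (Gln): 31.1 per 1000.
Codon 5 GGU (Gly): 5.6 per 1000.
Lowest frequency is 5.6 at codon 5.

5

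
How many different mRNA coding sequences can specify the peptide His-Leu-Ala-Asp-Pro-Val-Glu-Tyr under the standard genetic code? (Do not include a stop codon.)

6144

His: 2 codons.
Leu: 6 codons.
Ala: 4 codons.
Asp: 2 codons.
Pro: 4 codons.
Val: 4 codons.
Glu: 2 codons.
Tyr: 2 codons.
2 × 6 × 4 × 2 × 4 × 4 × 2 × 2 = 6144.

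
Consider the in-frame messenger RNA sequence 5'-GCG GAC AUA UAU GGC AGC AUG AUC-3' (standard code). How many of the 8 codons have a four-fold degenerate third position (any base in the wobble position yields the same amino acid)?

Codon 1 GCG (Ala): third position 4-fold.
Codon 2 GAC (Asp): third position 2-fold.
Codon 3 AUA (Ile): third position 3-fold.
Codon 4 UAU (Tyr): third position 2-fold.
Codon 5 GGC (Gly): third position 4-fold.
Codon 6 AGC (Ser): third position 2-fold.
Codon 7 AUG (Met): third position 1-fold.
Codon 8 AUC (Ile): third position 3-fold.
Four-fold degenerate third positions: 2.

2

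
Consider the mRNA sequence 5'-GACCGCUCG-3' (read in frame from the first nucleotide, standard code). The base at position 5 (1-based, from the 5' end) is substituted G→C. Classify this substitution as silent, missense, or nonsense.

missense

Position 5 falls in codon 2: CGC → Arg.
After the substitution the codon is CCC → Pro.
Arg ≠ Pro, so this is a missense mutation.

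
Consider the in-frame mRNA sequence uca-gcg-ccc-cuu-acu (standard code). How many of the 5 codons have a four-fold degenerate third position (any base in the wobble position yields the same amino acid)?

5

Codon 1 UCA (Ser): third position 4-fold.
Codon 2 GCG (Ala): third position 4-fold.
Codon 3 CCC (Pro): third position 4-fold.
Codon 4 CUU (Leu): third position 4-fold.
Codon 5 ACU (Thr): third position 4-fold.
Four-fold degenerate third positions: 5.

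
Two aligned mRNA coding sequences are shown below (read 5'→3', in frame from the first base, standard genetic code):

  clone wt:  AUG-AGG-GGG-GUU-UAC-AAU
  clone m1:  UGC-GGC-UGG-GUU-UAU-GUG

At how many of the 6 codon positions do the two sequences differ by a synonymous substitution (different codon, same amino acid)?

Codon 1: AUG Met / UGC Cys — nonsynonymous.
Codon 2: AGG Arg / GGC Gly — nonsynonymous.
Codon 3: GGG Gly / UGG Trp — nonsynonymous.
Codon 4: GUU Val / GUU Val — identical.
Codon 5: UAC Tyr / UAU Tyr — synonymous.
Codon 6: AAU Asn / GUG Val — nonsynonymous.
Synonymous differences: 1.

1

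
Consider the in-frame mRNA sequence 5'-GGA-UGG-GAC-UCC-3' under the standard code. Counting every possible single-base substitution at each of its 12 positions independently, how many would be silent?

7

Codon 1 (GGA, Gly): 3 synonymous substitutions.
Codon 2 (UGG, Trp): 0 synonymous substitutions.
Codon 3 (GAC, Asp): 1 synonymous substitution.
Codon 4 (UCC, Ser): 3 synonymous substitutions.
Total: 3 + 0 + 1 + 3 = 7.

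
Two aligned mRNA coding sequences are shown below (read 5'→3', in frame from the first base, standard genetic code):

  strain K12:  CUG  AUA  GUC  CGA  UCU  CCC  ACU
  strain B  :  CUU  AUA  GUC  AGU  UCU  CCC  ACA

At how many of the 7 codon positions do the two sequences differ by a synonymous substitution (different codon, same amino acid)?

2

Codon 1: CUG Leu / CUU Leu — synonymous.
Codon 2: AUA Ile / AUA Ile — identical.
Codon 3: GUC Val / GUC Val — identical.
Codon 4: CGA Arg / AGU Ser — nonsynonymous.
Codon 5: UCU Ser / UCU Ser — identical.
Codon 6: CCC Pro / CCC Pro — identical.
Codon 7: ACU Thr / ACA Thr — synonymous.
Synonymous differences: 2.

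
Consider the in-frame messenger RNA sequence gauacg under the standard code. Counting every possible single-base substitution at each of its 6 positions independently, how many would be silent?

Codon 1 (GAU, Asp): 1 synonymous substitution.
Codon 2 (ACG, Thr): 3 synonymous substitutions.
Total: 1 + 3 = 4.

4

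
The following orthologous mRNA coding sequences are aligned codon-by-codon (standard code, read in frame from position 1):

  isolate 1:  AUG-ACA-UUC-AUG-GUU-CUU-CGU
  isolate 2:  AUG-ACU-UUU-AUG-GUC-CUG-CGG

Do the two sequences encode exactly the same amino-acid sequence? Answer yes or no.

yes

Codon 1: AUG Met / AUG Met — identical.
Codon 2: ACA Thr / ACU Thr — synonymous.
Codon 3: UUC Phe / UUU Phe — synonymous.
Codon 4: AUG Met / AUG Met — identical.
Codon 5: GUU Val / GUC Val — synonymous.
Codon 6: CUU Leu / CUG Leu — synonymous.
Codon 7: CGU Arg / CGG Arg — synonymous.
Nonsynonymous differences: 0 → same protein.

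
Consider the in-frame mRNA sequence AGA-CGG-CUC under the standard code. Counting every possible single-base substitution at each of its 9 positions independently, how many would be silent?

Codon 1 (AGA, Arg): 2 synonymous substitutions.
Codon 2 (CGG, Arg): 4 synonymous substitutions.
Codon 3 (CUC, Leu): 3 synonymous substitutions.
Total: 2 + 4 + 3 = 9.

9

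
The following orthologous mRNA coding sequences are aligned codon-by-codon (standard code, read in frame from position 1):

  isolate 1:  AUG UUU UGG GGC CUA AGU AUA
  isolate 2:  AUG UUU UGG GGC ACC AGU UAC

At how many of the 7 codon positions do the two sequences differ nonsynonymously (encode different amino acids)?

2

Codon 1: AUG Met / AUG Met — identical.
Codon 2: UUU Phe / UUU Phe — identical.
Codon 3: UGG Trp / UGG Trp — identical.
Codon 4: GGC Gly / GGC Gly — identical.
Codon 5: CUA Leu / ACC Thr — nonsynonymous.
Codon 6: AGU Ser / AGU Ser — identical.
Codon 7: AUA Ile / UAC Tyr — nonsynonymous.
Nonsynonymous differences: 2.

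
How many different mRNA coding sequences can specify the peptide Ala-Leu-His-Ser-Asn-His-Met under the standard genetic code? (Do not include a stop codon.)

1152

Ala: 4 codons.
Leu: 6 codons.
His: 2 codons.
Ser: 6 codons.
Asn: 2 codons.
His: 2 codons.
Met: 1 codon.
4 × 6 × 2 × 6 × 2 × 2 × 1 = 1152.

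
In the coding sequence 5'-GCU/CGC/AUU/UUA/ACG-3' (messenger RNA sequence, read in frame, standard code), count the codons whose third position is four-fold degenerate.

3

Codon 1 GCU (Ala): third position 4-fold.
Codon 2 CGC (Arg): third position 4-fold.
Codon 3 AUU (Ile): third position 3-fold.
Codon 4 UUA (Leu): third position 2-fold.
Codon 5 ACG (Thr): third position 4-fold.
Four-fold degenerate third positions: 3.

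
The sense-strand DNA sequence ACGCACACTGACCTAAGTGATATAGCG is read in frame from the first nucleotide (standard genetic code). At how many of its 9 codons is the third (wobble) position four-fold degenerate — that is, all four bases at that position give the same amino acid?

4

Codon 1 ACG (Thr): third position 4-fold.
Codon 2 CAC (His): third position 2-fold.
Codon 3 ACT (Thr): third position 4-fold.
Codon 4 GAC (Asp): third position 2-fold.
Codon 5 CTA (Leu): third position 4-fold.
Codon 6 AGT (Ser): third position 2-fold.
Codon 7 GAT (Asp): third position 2-fold.
Codon 8 ATA (Ile): third position 3-fold.
Codon 9 GCG (Ala): third position 4-fold.
Four-fold degenerate third positions: 4.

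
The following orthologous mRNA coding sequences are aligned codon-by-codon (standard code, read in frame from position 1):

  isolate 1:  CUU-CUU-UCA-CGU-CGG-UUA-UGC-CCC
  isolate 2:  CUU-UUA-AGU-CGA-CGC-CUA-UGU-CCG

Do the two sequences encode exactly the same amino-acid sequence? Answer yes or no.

yes

Codon 1: CUU Leu / CUU Leu — identical.
Codon 2: CUU Leu / UUA Leu — synonymous.
Codon 3: UCA Ser / AGU Ser — synonymous.
Codon 4: CGU Arg / CGA Arg — synonymous.
Codon 5: CGG Arg / CGC Arg — synonymous.
Codon 6: UUA Leu / CUA Leu — synonymous.
Codon 7: UGC Cys / UGU Cys — synonymous.
Codon 8: CCC Pro / CCG Pro — synonymous.
Nonsynonymous differences: 0 → same protein.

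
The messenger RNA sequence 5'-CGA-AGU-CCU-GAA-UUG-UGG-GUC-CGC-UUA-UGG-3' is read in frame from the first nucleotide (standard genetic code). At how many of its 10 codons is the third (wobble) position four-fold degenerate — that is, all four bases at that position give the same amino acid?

Codon 1 CGA (Arg): third position 4-fold.
Codon 2 AGU (Ser): third position 2-fold.
Codon 3 CCU (Pro): third position 4-fold.
Codon 4 GAA (Glu): third position 2-fold.
Codon 5 UUG (Leu): third position 2-fold.
Codon 6 UGG (Trp): third position 1-fold.
Codon 7 GUC (Val): third position 4-fold.
Codon 8 CGC (Arg): third position 4-fold.
Codon 9 UUA (Leu): third position 2-fold.
Codon 10 UGG (Trp): third position 1-fold.
Four-fold degenerate third positions: 4.

4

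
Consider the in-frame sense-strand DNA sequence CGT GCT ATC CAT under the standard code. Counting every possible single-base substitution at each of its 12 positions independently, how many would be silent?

9

Codon 1 (CGT, Arg): 3 synonymous substitutions.
Codon 2 (GCT, Ala): 3 synonymous substitutions.
Codon 3 (ATC, Ile): 2 synonymous substitutions.
Codon 4 (CAT, His): 1 synonymous substitution.
Total: 3 + 3 + 2 + 1 = 9.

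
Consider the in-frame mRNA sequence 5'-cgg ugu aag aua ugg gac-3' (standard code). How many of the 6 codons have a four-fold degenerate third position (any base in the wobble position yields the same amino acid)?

Codon 1 CGG (Arg): third position 4-fold.
Codon 2 UGU (Cys): third position 2-fold.
Codon 3 AAG (Lys): third position 2-fold.
Codon 4 AUA (Ile): third position 3-fold.
Codon 5 UGG (Trp): third position 1-fold.
Codon 6 GAC (Asp): third position 2-fold.
Four-fold degenerate third positions: 1.

1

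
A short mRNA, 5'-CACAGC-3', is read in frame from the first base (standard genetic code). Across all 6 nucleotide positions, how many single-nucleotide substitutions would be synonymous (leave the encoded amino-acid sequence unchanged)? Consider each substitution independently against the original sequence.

2

Codon 1 (CAC, His): 1 synonymous substitution.
Codon 2 (AGC, Ser): 1 synonymous substitution.
Total: 1 + 1 = 2.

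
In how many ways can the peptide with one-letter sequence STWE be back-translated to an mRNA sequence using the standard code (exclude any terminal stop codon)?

48

Ser: 6 codons.
Thr: 4 codons.
Trp: 1 codon.
Glu: 2 codons.
6 × 4 × 1 × 2 = 48.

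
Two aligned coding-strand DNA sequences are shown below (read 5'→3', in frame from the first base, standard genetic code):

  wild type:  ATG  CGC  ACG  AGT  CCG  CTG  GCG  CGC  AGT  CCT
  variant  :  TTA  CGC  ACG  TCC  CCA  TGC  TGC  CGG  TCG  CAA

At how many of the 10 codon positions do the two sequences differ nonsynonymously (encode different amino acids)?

Codon 1: ATG Met / TTA Leu — nonsynonymous.
Codon 2: CGC Arg / CGC Arg — identical.
Codon 3: ACG Thr / ACG Thr — identical.
Codon 4: AGT Ser / TCC Ser — synonymous.
Codon 5: CCG Pro / CCA Pro — synonymous.
Codon 6: CTG Leu / TGC Cys — nonsynonymous.
Codon 7: GCG Ala / TGC Cys — nonsynonymous.
Codon 8: CGC Arg / CGG Arg — synonymous.
Codon 9: AGT Ser / TCG Ser — synonymous.
Codon 10: CCT Pro / CAA Gln — nonsynonymous.
Nonsynonymous differences: 4.

4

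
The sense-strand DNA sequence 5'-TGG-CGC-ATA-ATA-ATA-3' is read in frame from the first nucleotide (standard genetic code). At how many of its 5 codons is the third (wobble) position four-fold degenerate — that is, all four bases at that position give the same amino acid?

Codon 1 TGG (Trp): third position 1-fold.
Codon 2 CGC (Arg): third position 4-fold.
Codon 3 ATA (Ile): third position 3-fold.
Codon 4 ATA (Ile): third position 3-fold.
Codon 5 ATA (Ile): third position 3-fold.
Four-fold degenerate third positions: 1.

1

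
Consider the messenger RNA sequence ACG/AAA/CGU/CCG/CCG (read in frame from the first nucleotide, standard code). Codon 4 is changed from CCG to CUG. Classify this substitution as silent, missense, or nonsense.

Position 11 falls in codon 4: CCG → Pro.
After the substitution the codon is CUG → Leu.
Pro ≠ Leu, so this is a missense mutation.

missense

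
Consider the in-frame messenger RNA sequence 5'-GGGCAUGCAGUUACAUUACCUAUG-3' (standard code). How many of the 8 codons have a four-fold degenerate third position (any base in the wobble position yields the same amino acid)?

5

Codon 1 GGG (Gly): third position 4-fold.
Codon 2 CAU (His): third position 2-fold.
Codon 3 GCA (Ala): third position 4-fold.
Codon 4 GUU (Val): third position 4-fold.
Codon 5 ACA (Thr): third position 4-fold.
Codon 6 UUA (Leu): third position 2-fold.
Codon 7 CCU (Pro): third position 4-fold.
Codon 8 AUG (Met): third position 1-fold.
Four-fold degenerate third positions: 5.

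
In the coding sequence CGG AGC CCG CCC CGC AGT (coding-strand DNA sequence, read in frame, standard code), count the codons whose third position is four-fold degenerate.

Codon 1 CGG (Arg): third position 4-fold.
Codon 2 AGC (Ser): third position 2-fold.
Codon 3 CCG (Pro): third position 4-fold.
Codon 4 CCC (Pro): third position 4-fold.
Codon 5 CGC (Arg): third position 4-fold.
Codon 6 AGT (Ser): third position 2-fold.
Four-fold degenerate third positions: 4.

4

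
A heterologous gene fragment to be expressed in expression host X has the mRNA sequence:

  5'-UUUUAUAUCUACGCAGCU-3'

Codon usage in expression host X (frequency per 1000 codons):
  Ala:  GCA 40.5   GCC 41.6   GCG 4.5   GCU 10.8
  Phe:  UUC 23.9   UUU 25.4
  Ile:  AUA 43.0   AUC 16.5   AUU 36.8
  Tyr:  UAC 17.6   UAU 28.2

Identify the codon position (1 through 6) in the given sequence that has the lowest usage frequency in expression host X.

Codon 1 UUU (Phe): 25.4 per 1000.
Codon 2 UAU (Tyr): 28.2 per 1000.
Codon 3 AUC (Ile): 16.5 per 1000.
Codon 4 UAC (Tyr): 17.6 per 1000.
Codon 5 GCA (Ala): 40.5 per 1000.
Codon 6 GCU (Ala): 10.8 per 1000.
Lowest frequency is 10.8 at codon 6.

6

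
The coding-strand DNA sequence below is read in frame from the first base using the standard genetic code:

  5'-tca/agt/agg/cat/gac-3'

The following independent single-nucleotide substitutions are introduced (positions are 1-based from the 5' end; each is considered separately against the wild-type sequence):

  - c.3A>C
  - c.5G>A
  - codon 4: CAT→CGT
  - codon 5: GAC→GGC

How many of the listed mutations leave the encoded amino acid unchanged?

1

Codon 1: TCA (Ser) → TCC (Ser) — synonymous.
Codon 2: AGT (Ser) → AAT (Asn) — missense.
Codon 4: CAT (His) → CGT (Arg) — missense.
Codon 5: GAC (Asp) → GGC (Gly) — missense.
Synonymous: 1 of 4.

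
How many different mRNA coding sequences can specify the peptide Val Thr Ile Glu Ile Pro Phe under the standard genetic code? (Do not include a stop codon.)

Val: 4 codons.
Thr: 4 codons.
Ile: 3 codons.
Glu: 2 codons.
Ile: 3 codons.
Pro: 4 codons.
Phe: 2 codons.
4 × 4 × 3 × 2 × 3 × 4 × 2 = 2304.

2304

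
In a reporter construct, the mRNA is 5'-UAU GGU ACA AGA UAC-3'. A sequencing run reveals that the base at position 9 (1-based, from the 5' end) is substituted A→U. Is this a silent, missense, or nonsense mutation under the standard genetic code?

silent

Position 9 falls in codon 3: ACA → Thr.
After the substitution the codon is ACU → Thr.
Both encode Thr, so the change is synonymous.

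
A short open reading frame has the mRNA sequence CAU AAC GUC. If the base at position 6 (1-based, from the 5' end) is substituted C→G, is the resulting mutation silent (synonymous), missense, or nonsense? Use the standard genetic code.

missense

Position 6 falls in codon 2: AAC → Asn.
After the substitution the codon is AAG → Lys.
Asn ≠ Lys, so this is a missense mutation.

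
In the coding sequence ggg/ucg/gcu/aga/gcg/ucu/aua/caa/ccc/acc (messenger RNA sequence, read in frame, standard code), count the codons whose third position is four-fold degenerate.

Codon 1 GGG (Gly): third position 4-fold.
Codon 2 UCG (Ser): third position 4-fold.
Codon 3 GCU (Ala): third position 4-fold.
Codon 4 AGA (Arg): third position 2-fold.
Codon 5 GCG (Ala): third position 4-fold.
Codon 6 UCU (Ser): third position 4-fold.
Codon 7 AUA (Ile): third position 3-fold.
Codon 8 CAA (Gln): third position 2-fold.
Codon 9 CCC (Pro): third position 4-fold.
Codon 10 ACC (Thr): third position 4-fold.
Four-fold degenerate third positions: 7.

7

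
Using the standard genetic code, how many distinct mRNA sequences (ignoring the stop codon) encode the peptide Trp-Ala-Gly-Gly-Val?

256

Trp: 1 codon.
Ala: 4 codons.
Gly: 4 codons.
Gly: 4 codons.
Val: 4 codons.
1 × 4 × 4 × 4 × 4 = 256.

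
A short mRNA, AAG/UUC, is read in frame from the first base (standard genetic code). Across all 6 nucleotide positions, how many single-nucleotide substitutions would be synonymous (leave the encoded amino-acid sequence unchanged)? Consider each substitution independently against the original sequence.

2

Codon 1 (AAG, Lys): 1 synonymous substitution.
Codon 2 (UUC, Phe): 1 synonymous substitution.
Total: 1 + 1 = 2.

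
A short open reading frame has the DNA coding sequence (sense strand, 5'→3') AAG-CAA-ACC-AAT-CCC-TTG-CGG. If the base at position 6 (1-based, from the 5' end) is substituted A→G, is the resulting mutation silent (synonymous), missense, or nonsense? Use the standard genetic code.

silent

Position 6 falls in codon 2: CAA → Gln.
After the substitution the codon is CAG → Gln.
Both encode Gln, so the change is synonymous.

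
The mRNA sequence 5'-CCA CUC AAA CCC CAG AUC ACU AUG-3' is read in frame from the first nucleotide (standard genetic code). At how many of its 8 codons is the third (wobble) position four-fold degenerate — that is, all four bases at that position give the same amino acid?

Codon 1 CCA (Pro): third position 4-fold.
Codon 2 CUC (Leu): third position 4-fold.
Codon 3 AAA (Lys): third position 2-fold.
Codon 4 CCC (Pro): third position 4-fold.
Codon 5 CAG (Gln): third position 2-fold.
Codon 6 AUC (Ile): third position 3-fold.
Codon 7 ACU (Thr): third position 4-fold.
Codon 8 AUG (Met): third position 1-fold.
Four-fold degenerate third positions: 4.

4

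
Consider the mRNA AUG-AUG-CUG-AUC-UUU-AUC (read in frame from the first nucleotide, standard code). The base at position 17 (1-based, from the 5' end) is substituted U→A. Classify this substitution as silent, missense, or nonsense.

missense

Position 17 falls in codon 6: AUC → Ile.
After the substitution the codon is AAC → Asn.
Ile ≠ Asn, so this is a missense mutation.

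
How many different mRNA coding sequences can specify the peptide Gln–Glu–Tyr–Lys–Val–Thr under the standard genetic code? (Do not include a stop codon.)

256

Gln: 2 codons.
Glu: 2 codons.
Tyr: 2 codons.
Lys: 2 codons.
Val: 4 codons.
Thr: 4 codons.
2 × 2 × 2 × 2 × 4 × 4 = 256.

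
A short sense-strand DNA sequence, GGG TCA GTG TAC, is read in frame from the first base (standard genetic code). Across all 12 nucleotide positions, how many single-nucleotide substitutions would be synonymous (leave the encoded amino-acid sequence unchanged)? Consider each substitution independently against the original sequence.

Codon 1 (GGG, Gly): 3 synonymous substitutions.
Codon 2 (TCA, Ser): 3 synonymous substitutions.
Codon 3 (GTG, Val): 3 synonymous substitutions.
Codon 4 (TAC, Tyr): 1 synonymous substitution.
Total: 3 + 3 + 3 + 1 = 10.

10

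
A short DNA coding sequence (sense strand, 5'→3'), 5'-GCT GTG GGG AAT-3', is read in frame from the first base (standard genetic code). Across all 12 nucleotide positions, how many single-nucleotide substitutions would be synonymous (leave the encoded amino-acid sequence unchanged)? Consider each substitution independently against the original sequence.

Codon 1 (GCT, Ala): 3 synonymous substitutions.
Codon 2 (GTG, Val): 3 synonymous substitutions.
Codon 3 (GGG, Gly): 3 synonymous substitutions.
Codon 4 (AAT, Asn): 1 synonymous substitution.
Total: 3 + 3 + 3 + 1 = 10.

10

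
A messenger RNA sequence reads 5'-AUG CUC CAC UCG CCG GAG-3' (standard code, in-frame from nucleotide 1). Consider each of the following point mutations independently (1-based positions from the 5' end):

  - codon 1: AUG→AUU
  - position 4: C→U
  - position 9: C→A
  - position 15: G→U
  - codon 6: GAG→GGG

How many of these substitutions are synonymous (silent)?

Codon 1: AUG (Met) → AUU (Ile) — missense.
Codon 2: CUC (Leu) → UUC (Phe) — missense.
Codon 3: CAC (His) → CAA (Gln) — missense.
Codon 5: CCG (Pro) → CCU (Pro) — synonymous.
Codon 6: GAG (Glu) → GGG (Gly) — missense.
Synonymous: 1 of 5.

1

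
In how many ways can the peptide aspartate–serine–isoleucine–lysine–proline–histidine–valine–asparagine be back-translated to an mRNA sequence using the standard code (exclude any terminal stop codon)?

4608

Asp: 2 codons.
Ser: 6 codons.
Ile: 3 codons.
Lys: 2 codons.
Pro: 4 codons.
His: 2 codons.
Val: 4 codons.
Asn: 2 codons.
2 × 6 × 3 × 2 × 4 × 2 × 4 × 2 = 4608.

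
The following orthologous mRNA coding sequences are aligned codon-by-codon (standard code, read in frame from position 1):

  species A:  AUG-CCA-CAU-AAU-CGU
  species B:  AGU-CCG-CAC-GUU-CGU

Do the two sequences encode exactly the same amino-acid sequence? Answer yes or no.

no

Codon 1: AUG Met / AGU Ser — nonsynonymous.
Codon 2: CCA Pro / CCG Pro — synonymous.
Codon 3: CAU His / CAC His — synonymous.
Codon 4: AAU Asn / GUU Val — nonsynonymous.
Codon 5: CGU Arg / CGU Arg — identical.
Nonsynonymous differences: 2 → different protein.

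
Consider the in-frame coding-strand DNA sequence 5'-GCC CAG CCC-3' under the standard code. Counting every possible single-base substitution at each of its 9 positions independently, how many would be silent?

7

Codon 1 (GCC, Ala): 3 synonymous substitutions.
Codon 2 (CAG, Gln): 1 synonymous substitution.
Codon 3 (CCC, Pro): 3 synonymous substitutions.
Total: 3 + 1 + 3 = 7.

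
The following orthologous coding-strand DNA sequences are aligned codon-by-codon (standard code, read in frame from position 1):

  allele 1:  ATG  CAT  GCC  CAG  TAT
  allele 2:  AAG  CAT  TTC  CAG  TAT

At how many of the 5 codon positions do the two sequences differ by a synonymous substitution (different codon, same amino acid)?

Codon 1: ATG Met / AAG Lys — nonsynonymous.
Codon 2: CAT His / CAT His — identical.
Codon 3: GCC Ala / TTC Phe — nonsynonymous.
Codon 4: CAG Gln / CAG Gln — identical.
Codon 5: TAT Tyr / TAT Tyr — identical.
Synonymous differences: 0.

0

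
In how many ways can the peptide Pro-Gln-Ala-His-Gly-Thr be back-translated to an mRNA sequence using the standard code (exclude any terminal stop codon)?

Pro: 4 codons.
Gln: 2 codons.
Ala: 4 codons.
His: 2 codons.
Gly: 4 codons.
Thr: 4 codons.
4 × 2 × 4 × 2 × 4 × 4 = 1024.

1024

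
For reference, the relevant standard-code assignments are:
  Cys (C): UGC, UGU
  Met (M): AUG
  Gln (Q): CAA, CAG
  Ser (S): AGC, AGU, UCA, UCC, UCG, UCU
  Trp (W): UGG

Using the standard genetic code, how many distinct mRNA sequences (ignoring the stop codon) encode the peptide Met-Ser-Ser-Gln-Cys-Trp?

144

Met: 1 codon.
Ser: 6 codons.
Ser: 6 codons.
Gln: 2 codons.
Cys: 2 codons.
Trp: 1 codon.
1 × 6 × 6 × 2 × 2 × 1 = 144.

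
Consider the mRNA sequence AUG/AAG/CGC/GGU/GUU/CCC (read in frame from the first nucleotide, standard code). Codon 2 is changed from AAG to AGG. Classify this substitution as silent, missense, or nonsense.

Position 5 falls in codon 2: AAG → Lys.
After the substitution the codon is AGG → Arg.
Lys ≠ Arg, so this is a missense mutation.

missense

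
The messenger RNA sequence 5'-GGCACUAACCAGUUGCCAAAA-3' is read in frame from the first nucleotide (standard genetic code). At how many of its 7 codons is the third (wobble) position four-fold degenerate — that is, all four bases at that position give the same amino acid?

Codon 1 GGC (Gly): third position 4-fold.
Codon 2 ACU (Thr): third position 4-fold.
Codon 3 AAC (Asn): third position 2-fold.
Codon 4 CAG (Gln): third position 2-fold.
Codon 5 UUG (Leu): third position 2-fold.
Codon 6 CCA (Pro): third position 4-fold.
Codon 7 AAA (Lys): third position 2-fold.
Four-fold degenerate third positions: 3.

3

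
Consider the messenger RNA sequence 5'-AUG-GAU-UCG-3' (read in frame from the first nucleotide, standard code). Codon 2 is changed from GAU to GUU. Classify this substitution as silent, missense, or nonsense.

Position 5 falls in codon 2: GAU → Asp.
After the substitution the codon is GUU → Val.
Asp ≠ Val, so this is a missense mutation.

missense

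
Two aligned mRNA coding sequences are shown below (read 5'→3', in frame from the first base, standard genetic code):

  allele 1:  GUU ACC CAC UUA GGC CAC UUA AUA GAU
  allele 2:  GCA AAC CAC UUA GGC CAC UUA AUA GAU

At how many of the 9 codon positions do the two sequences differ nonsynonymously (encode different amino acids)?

2

Codon 1: GUU Val / GCA Ala — nonsynonymous.
Codon 2: ACC Thr / AAC Asn — nonsynonymous.
Codon 3: CAC His / CAC His — identical.
Codon 4: UUA Leu / UUA Leu — identical.
Codon 5: GGC Gly / GGC Gly — identical.
Codon 6: CAC His / CAC His — identical.
Codon 7: UUA Leu / UUA Leu — identical.
Codon 8: AUA Ile / AUA Ile — identical.
Codon 9: GAU Asp / GAU Asp — identical.
Nonsynonymous differences: 2.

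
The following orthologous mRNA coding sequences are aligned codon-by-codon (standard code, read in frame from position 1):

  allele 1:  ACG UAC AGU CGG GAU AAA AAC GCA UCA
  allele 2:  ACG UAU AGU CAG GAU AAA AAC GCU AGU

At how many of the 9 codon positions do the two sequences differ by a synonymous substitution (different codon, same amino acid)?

3

Codon 1: ACG Thr / ACG Thr — identical.
Codon 2: UAC Tyr / UAU Tyr — synonymous.
Codon 3: AGU Ser / AGU Ser — identical.
Codon 4: CGG Arg / CAG Gln — nonsynonymous.
Codon 5: GAU Asp / GAU Asp — identical.
Codon 6: AAA Lys / AAA Lys — identical.
Codon 7: AAC Asn / AAC Asn — identical.
Codon 8: GCA Ala / GCU Ala — synonymous.
Codon 9: UCA Ser / AGU Ser — synonymous.
Synonymous differences: 3.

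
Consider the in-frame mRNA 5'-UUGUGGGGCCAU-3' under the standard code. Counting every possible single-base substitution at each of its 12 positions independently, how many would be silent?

Codon 1 (UUG, Leu): 2 synonymous substitutions.
Codon 2 (UGG, Trp): 0 synonymous substitutions.
Codon 3 (GGC, Gly): 3 synonymous substitutions.
Codon 4 (CAU, His): 1 synonymous substitution.
Total: 2 + 0 + 3 + 1 = 6.

6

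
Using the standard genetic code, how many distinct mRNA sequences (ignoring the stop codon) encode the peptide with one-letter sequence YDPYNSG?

Tyr: 2 codons.
Asp: 2 codons.
Pro: 4 codons.
Tyr: 2 codons.
Asn: 2 codons.
Ser: 6 codons.
Gly: 4 codons.
2 × 2 × 4 × 2 × 2 × 6 × 4 = 1536.

1536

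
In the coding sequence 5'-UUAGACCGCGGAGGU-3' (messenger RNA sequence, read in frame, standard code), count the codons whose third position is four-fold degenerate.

3

Codon 1 UUA (Leu): third position 2-fold.
Codon 2 GAC (Asp): third position 2-fold.
Codon 3 CGC (Arg): third position 4-fold.
Codon 4 GGA (Gly): third position 4-fold.
Codon 5 GGU (Gly): third position 4-fold.
Four-fold degenerate third positions: 3.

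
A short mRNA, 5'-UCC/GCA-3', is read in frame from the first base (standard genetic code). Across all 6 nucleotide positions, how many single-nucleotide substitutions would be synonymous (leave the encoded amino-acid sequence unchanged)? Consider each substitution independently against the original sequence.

Codon 1 (UCC, Ser): 3 synonymous substitutions.
Codon 2 (GCA, Ala): 3 synonymous substitutions.
Total: 3 + 3 = 6.

6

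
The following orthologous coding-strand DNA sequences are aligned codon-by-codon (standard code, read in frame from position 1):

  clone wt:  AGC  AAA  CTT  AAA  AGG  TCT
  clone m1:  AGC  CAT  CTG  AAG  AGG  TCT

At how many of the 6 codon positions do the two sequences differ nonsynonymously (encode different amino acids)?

Codon 1: AGC Ser / AGC Ser — identical.
Codon 2: AAA Lys / CAT His — nonsynonymous.
Codon 3: CTT Leu / CTG Leu — synonymous.
Codon 4: AAA Lys / AAG Lys — synonymous.
Codon 5: AGG Arg / AGG Arg — identical.
Codon 6: TCT Ser / TCT Ser — identical.
Nonsynonymous differences: 1.

1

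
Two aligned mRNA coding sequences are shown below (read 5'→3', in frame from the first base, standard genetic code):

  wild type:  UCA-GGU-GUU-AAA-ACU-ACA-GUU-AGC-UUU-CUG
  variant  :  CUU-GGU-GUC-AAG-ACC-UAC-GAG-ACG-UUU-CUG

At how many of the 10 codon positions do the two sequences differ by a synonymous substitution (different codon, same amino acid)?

Codon 1: UCA Ser / CUU Leu — nonsynonymous.
Codon 2: GGU Gly / GGU Gly — identical.
Codon 3: GUU Val / GUC Val — synonymous.
Codon 4: AAA Lys / AAG Lys — synonymous.
Codon 5: ACU Thr / ACC Thr — synonymous.
Codon 6: ACA Thr / UAC Tyr — nonsynonymous.
Codon 7: GUU Val / GAG Glu — nonsynonymous.
Codon 8: AGC Ser / ACG Thr — nonsynonymous.
Codon 9: UUU Phe / UUU Phe — identical.
Codon 10: CUG Leu / CUG Leu — identical.
Synonymous differences: 3.

3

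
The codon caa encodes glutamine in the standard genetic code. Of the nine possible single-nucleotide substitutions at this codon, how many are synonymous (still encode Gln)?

1

Position 1: none → 0 synonymous.
Position 2: none → 0 synonymous.
Position 3: CAG → 1 synonymous.
Total: 0 + 0 + 1 = 1.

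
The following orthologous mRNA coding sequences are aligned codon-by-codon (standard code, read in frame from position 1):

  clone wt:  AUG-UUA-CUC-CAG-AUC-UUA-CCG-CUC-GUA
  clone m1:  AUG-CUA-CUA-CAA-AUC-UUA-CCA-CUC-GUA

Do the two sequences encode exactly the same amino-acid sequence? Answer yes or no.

yes

Codon 1: AUG Met / AUG Met — identical.
Codon 2: UUA Leu / CUA Leu — synonymous.
Codon 3: CUC Leu / CUA Leu — synonymous.
Codon 4: CAG Gln / CAA Gln — synonymous.
Codon 5: AUC Ile / AUC Ile — identical.
Codon 6: UUA Leu / UUA Leu — identical.
Codon 7: CCG Pro / CCA Pro — synonymous.
Codon 8: CUC Leu / CUC Leu — identical.
Codon 9: GUA Val / GUA Val — identical.
Nonsynonymous differences: 0 → same protein.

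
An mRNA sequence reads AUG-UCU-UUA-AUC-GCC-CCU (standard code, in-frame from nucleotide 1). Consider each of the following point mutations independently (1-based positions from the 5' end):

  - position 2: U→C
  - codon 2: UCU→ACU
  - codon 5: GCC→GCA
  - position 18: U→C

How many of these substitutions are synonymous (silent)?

2

Codon 1: AUG (Met) → ACG (Thr) — missense.
Codon 2: UCU (Ser) → ACU (Thr) — missense.
Codon 5: GCC (Ala) → GCA (Ala) — synonymous.
Codon 6: CCU (Pro) → CCC (Pro) — synonymous.
Synonymous: 2 of 4.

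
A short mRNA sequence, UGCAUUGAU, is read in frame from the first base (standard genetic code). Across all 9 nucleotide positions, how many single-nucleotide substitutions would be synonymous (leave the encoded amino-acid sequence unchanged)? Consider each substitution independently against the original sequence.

4

Codon 1 (UGC, Cys): 1 synonymous substitution.
Codon 2 (AUU, Ile): 2 synonymous substitutions.
Codon 3 (GAU, Asp): 1 synonymous substitution.
Total: 1 + 2 + 1 = 4.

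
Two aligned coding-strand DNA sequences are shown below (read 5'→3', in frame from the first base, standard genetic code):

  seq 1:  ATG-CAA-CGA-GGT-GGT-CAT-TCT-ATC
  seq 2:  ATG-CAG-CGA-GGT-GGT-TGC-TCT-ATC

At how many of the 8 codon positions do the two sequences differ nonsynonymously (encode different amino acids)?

Codon 1: ATG Met / ATG Met — identical.
Codon 2: CAA Gln / CAG Gln — synonymous.
Codon 3: CGA Arg / CGA Arg — identical.
Codon 4: GGT Gly / GGT Gly — identical.
Codon 5: GGT Gly / GGT Gly — identical.
Codon 6: CAT His / TGC Cys — nonsynonymous.
Codon 7: TCT Ser / TCT Ser — identical.
Codon 8: ATC Ile / ATC Ile — identical.
Nonsynonymous differences: 1.

1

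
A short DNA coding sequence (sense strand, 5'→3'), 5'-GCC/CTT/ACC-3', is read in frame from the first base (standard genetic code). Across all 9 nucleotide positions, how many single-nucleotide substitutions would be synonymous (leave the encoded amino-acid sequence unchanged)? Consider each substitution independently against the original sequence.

9

Codon 1 (GCC, Ala): 3 synonymous substitutions.
Codon 2 (CTT, Leu): 3 synonymous substitutions.
Codon 3 (ACC, Thr): 3 synonymous substitutions.
Total: 3 + 3 + 3 = 9.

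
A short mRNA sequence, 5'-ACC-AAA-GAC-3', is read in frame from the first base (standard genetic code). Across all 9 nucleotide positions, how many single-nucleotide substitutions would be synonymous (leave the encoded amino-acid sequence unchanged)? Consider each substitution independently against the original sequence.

5

Codon 1 (ACC, Thr): 3 synonymous substitutions.
Codon 2 (AAA, Lys): 1 synonymous substitution.
Codon 3 (GAC, Asp): 1 synonymous substitution.
Total: 3 + 1 + 1 = 5.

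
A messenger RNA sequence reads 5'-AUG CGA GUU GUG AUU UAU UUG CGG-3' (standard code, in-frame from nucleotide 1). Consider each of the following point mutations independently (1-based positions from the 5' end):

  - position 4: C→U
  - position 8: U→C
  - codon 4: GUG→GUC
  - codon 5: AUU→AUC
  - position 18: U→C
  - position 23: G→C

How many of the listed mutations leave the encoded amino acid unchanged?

Codon 2: CGA (Arg) → UGA (Stop) — nonsense.
Codon 3: GUU (Val) → GCU (Ala) — missense.
Codon 4: GUG (Val) → GUC (Val) — synonymous.
Codon 5: AUU (Ile) → AUC (Ile) — synonymous.
Codon 6: UAU (Tyr) → UAC (Tyr) — synonymous.
Codon 8: CGG (Arg) → CCG (Pro) — missense.
Synonymous: 3 of 6.

3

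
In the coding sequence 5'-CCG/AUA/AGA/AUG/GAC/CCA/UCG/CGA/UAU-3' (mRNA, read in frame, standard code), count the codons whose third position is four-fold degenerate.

Codon 1 CCG (Pro): third position 4-fold.
Codon 2 AUA (Ile): third position 3-fold.
Codon 3 AGA (Arg): third position 2-fold.
Codon 4 AUG (Met): third position 1-fold.
Codon 5 GAC (Asp): third position 2-fold.
Codon 6 CCA (Pro): third position 4-fold.
Codon 7 UCG (Ser): third position 4-fold.
Codon 8 CGA (Arg): third position 4-fold.
Codon 9 UAU (Tyr): third position 2-fold.
Four-fold degenerate third positions: 4.

4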